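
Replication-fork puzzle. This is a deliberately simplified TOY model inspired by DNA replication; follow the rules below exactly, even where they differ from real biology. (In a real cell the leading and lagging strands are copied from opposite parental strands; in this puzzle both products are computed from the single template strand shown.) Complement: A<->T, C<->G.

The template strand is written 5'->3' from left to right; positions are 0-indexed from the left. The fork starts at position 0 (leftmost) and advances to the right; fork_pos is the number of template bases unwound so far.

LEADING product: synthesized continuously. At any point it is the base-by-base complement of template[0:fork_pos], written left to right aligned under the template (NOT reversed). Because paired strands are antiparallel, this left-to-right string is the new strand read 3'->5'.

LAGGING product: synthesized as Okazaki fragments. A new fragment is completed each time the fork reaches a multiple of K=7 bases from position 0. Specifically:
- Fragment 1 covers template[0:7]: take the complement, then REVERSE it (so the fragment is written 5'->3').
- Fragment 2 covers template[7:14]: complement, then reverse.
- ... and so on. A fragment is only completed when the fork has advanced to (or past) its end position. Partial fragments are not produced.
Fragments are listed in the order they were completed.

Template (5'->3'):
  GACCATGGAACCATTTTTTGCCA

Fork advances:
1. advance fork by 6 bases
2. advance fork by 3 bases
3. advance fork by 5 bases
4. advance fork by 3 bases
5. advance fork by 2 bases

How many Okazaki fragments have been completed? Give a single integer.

Step 1: advance 6 -> fork_pos = 0 + 6 = 6. Next multiple of 7 is 7 (not reached); still 0 fragment(s).
Step 2: advance 3 -> fork_pos = 6 + 3 = 9. Reached multiple(s) of 7: 7 -> fragment 1 completed (1 total).
Step 3: advance 5 -> fork_pos = 9 + 5 = 14. Reached multiple(s) of 7: 14 -> fragment 2 completed (2 total).
Step 4: advance 3 -> fork_pos = 14 + 3 = 17. Next multiple of 7 is 21 (not reached); still 2 fragment(s).
Step 5: advance 2 -> fork_pos = 17 + 2 = 19. Next multiple of 7 is 21 (not reached); still 2 fragment(s).
Check: final fork_pos = 19; the multiples of 7 that are <= 19 are 7..14 -> 19 // 7 = 2 completed fragment(s).

Answer: 2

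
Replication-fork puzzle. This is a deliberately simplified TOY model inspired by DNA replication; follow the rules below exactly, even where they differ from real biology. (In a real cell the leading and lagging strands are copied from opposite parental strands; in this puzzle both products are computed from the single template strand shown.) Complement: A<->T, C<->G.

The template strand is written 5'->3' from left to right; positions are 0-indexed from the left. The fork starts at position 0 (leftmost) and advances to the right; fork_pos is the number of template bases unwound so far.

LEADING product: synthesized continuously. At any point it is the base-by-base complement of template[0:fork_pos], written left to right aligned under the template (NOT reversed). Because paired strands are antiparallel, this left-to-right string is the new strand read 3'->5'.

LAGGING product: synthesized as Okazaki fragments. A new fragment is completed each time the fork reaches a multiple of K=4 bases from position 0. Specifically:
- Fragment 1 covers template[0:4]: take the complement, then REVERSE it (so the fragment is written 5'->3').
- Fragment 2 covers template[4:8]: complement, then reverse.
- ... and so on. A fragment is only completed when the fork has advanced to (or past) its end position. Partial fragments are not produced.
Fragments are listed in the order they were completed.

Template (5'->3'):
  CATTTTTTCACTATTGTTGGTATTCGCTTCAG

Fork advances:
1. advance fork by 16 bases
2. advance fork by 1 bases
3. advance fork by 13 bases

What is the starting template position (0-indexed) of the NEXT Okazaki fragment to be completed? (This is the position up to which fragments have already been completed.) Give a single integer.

Step 1: advance 16 -> fork_pos = 0 + 16 = 16. Reached multiple(s) of 4: 4, 8, 12, 16 -> fragments 1-4 completed (4 total).
Step 2: advance 1 -> fork_pos = 16 + 1 = 17. Next multiple of 4 is 20 (not reached); still 4 fragment(s).
Step 3: advance 13 -> fork_pos = 17 + 13 = 30. Reached multiple(s) of 4: 20, 24, 28 -> fragments 5-7 completed (7 total).
7 fragment(s) completed, covering template[0:28] (7 x 4 = 28). The next fragment, fragment 8, covers template[28:32], so it starts at position 28.

Answer: 28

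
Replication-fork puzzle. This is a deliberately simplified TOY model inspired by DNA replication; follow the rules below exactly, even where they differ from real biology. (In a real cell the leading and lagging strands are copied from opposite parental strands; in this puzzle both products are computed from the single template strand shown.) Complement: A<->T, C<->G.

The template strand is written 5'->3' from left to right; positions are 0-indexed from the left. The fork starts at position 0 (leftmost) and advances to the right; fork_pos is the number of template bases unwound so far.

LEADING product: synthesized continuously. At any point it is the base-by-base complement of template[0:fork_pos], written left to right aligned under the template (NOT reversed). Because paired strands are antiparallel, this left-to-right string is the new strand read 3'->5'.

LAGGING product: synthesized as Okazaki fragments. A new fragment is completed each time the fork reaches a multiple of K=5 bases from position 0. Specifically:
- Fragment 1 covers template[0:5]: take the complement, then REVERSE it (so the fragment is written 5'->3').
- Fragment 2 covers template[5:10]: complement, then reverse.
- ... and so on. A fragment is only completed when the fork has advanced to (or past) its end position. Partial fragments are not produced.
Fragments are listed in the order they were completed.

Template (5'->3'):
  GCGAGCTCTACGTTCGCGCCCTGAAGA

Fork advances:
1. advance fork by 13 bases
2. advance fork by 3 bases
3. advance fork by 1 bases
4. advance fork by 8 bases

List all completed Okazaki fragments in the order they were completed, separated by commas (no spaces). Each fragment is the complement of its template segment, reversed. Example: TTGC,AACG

Answer: CTCGC,TAGAG,GAACG,GGCGC,TTCAG

Derivation:
Step 1: advance 13 -> fork_pos = 0 + 13 = 13. Reached multiple(s) of 5: 5, 10 -> fragments 1-2 completed (2 total).
Step 2: advance 3 -> fork_pos = 13 + 3 = 16. Reached multiple(s) of 5: 15 -> fragment 3 completed (3 total).
Step 3: advance 1 -> fork_pos = 16 + 1 = 17. Next multiple of 5 is 20 (not reached); still 3 fragment(s).
Step 4: advance 8 -> fork_pos = 17 + 8 = 25. Reached multiple(s) of 5: 20, 25 -> fragments 4-5 completed (5 total).
Final fork_pos = 25, so 5 fragment(s) are complete. Build each: template segment -> complement -> reverse.
Fragment 1: template[0:5] = GCGAG -> complement CGCTC -> reversed CTCGC
Fragment 2: template[5:10] = CTCTA -> complement GAGAT -> reversed TAGAG
Fragment 3: template[10:15] = CGTTC -> complement GCAAG -> reversed GAACG
Fragment 4: template[15:20] = GCGCC -> complement CGCGG -> reversed GGCGC
Fragment 5: template[20:25] = CTGAA -> complement GACTT -> reversed TTCAG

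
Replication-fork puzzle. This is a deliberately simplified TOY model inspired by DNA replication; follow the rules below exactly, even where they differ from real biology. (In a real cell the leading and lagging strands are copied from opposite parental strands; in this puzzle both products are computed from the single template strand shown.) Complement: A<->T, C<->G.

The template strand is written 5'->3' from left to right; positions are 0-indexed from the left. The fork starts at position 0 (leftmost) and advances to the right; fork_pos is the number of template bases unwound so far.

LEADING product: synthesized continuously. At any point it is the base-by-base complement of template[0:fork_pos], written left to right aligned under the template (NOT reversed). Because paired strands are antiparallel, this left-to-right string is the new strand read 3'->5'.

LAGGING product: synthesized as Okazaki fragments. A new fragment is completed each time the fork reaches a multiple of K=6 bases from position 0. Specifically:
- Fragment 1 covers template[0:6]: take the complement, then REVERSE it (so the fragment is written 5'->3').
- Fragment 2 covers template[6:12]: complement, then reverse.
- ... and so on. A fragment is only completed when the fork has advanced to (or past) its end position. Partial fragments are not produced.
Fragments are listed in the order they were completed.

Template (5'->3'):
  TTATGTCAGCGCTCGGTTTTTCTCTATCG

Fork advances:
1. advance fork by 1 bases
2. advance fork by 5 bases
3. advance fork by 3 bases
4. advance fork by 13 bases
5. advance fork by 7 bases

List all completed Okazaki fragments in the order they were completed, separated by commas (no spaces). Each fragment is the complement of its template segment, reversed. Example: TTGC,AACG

Answer: ACATAA,GCGCTG,AACCGA,GAGAAA

Derivation:
Step 1: advance 1 -> fork_pos = 0 + 1 = 1. Next multiple of 6 is 6 (not reached); still 0 fragment(s).
Step 2: advance 5 -> fork_pos = 1 + 5 = 6. Reached multiple(s) of 6: 6 -> fragment 1 completed (1 total).
Step 3: advance 3 -> fork_pos = 6 + 3 = 9. Next multiple of 6 is 12 (not reached); still 1 fragment(s).
Step 4: advance 13 -> fork_pos = 9 + 13 = 22. Reached multiple(s) of 6: 12, 18 -> fragments 2-3 completed (3 total).
Step 5: advance 7 -> fork_pos = 22 + 7 = 29. Reached multiple(s) of 6: 24 -> fragment 4 completed (4 total).
Final fork_pos = 29, so 4 fragment(s) are complete. Build each: template segment -> complement -> reverse.
Fragment 1: template[0:6] = TTATGT -> complement AATACA -> reversed ACATAA
Fragment 2: template[6:12] = CAGCGC -> complement GTCGCG -> reversed GCGCTG
Fragment 3: template[12:18] = TCGGTT -> complement AGCCAA -> reversed AACCGA
Fragment 4: template[18:24] = TTTCTC -> complement AAAGAG -> reversed GAGAAA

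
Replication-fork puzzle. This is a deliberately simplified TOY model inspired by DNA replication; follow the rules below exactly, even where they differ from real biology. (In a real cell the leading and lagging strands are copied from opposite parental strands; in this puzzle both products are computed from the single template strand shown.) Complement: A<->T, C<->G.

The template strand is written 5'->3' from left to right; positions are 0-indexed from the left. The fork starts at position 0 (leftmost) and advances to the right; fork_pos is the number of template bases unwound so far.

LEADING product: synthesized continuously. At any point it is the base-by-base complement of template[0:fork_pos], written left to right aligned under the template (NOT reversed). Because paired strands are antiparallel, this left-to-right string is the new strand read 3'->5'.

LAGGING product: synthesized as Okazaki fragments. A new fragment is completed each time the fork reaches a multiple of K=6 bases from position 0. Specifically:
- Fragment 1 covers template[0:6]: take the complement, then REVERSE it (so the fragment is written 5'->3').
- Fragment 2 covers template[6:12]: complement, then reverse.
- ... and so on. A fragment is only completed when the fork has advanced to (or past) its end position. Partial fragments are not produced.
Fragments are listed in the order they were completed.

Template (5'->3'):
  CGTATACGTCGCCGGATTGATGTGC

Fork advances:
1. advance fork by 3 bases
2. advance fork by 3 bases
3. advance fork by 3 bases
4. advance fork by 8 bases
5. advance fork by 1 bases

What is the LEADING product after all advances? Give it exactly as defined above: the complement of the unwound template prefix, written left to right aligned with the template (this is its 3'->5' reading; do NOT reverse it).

Answer: GCATATGCAGCGGCCTAA

Derivation:
Step 1: advance 3 -> fork_pos = 0 + 3 = 3.
Step 2: advance 3 -> fork_pos = 3 + 3 = 6.
Step 3: advance 3 -> fork_pos = 6 + 3 = 9.
Step 4: advance 8 -> fork_pos = 9 + 8 = 17.
Step 5: advance 1 -> fork_pos = 17 + 1 = 18.
Unwound prefix: template[0:18] = CGTATACGTCGCCGGATT
Complement it base by base (A<->T, C<->G), keeping left-to-right order:
  [0:5] CGTAT -> GCATA
  [5:10] ACGTC -> TGCAG
  [10:15] GCCGG -> CGGCC
  [15:18] ATT -> TAA
Concatenate: GCATATGCAGCGGCCTAA (length 18; written aligned with the template, i.e. 3'->5').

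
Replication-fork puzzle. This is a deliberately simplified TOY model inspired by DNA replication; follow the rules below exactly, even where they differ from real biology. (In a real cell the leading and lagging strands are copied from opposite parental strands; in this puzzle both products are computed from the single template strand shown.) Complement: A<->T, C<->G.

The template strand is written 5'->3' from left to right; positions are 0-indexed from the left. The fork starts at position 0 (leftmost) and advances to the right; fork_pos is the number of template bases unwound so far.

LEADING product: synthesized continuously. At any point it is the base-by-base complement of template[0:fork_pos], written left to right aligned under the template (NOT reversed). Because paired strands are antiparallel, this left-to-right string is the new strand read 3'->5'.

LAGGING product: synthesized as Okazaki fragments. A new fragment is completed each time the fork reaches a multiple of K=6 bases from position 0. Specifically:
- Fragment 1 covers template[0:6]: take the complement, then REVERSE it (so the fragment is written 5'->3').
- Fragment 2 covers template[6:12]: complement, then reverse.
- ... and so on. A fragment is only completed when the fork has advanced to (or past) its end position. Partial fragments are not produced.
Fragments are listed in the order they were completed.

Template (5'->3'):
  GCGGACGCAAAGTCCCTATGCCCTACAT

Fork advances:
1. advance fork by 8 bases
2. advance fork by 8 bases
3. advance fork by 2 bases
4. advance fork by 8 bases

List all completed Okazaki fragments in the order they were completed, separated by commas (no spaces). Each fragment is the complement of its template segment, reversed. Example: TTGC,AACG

Answer: GTCCGC,CTTTGC,TAGGGA,AGGGCA

Derivation:
Step 1: advance 8 -> fork_pos = 0 + 8 = 8. Reached multiple(s) of 6: 6 -> fragment 1 completed (1 total).
Step 2: advance 8 -> fork_pos = 8 + 8 = 16. Reached multiple(s) of 6: 12 -> fragment 2 completed (2 total).
Step 3: advance 2 -> fork_pos = 16 + 2 = 18. Reached multiple(s) of 6: 18 -> fragment 3 completed (3 total).
Step 4: advance 8 -> fork_pos = 18 + 8 = 26. Reached multiple(s) of 6: 24 -> fragment 4 completed (4 total).
Final fork_pos = 26, so 4 fragment(s) are complete. Build each: template segment -> complement -> reverse.
Fragment 1: template[0:6] = GCGGAC -> complement CGCCTG -> reversed GTCCGC
Fragment 2: template[6:12] = GCAAAG -> complement CGTTTC -> reversed CTTTGC
Fragment 3: template[12:18] = TCCCTA -> complement AGGGAT -> reversed TAGGGA
Fragment 4: template[18:24] = TGCCCT -> complement ACGGGA -> reversed AGGGCA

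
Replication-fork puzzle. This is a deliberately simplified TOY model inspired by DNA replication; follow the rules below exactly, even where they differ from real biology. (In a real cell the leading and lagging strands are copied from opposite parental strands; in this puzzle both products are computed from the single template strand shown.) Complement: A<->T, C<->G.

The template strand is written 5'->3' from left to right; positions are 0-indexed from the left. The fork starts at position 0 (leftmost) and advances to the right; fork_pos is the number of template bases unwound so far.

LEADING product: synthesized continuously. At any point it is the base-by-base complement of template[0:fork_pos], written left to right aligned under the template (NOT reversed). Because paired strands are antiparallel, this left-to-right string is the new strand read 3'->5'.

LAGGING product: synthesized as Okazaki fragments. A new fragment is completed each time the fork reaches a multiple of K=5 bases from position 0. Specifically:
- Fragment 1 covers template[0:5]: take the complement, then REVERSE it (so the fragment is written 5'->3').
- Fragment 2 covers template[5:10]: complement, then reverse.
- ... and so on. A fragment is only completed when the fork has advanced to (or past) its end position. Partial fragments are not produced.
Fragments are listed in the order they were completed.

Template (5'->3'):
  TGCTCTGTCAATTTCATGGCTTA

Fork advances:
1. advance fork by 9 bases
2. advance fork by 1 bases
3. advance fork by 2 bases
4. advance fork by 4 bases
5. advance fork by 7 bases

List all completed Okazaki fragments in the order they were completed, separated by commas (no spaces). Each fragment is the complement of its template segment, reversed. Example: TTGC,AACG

Answer: GAGCA,TGACA,GAAAT,GCCAT

Derivation:
Step 1: advance 9 -> fork_pos = 0 + 9 = 9. Reached multiple(s) of 5: 5 -> fragment 1 completed (1 total).
Step 2: advance 1 -> fork_pos = 9 + 1 = 10. Reached multiple(s) of 5: 10 -> fragment 2 completed (2 total).
Step 3: advance 2 -> fork_pos = 10 + 2 = 12. Next multiple of 5 is 15 (not reached); still 2 fragment(s).
Step 4: advance 4 -> fork_pos = 12 + 4 = 16. Reached multiple(s) of 5: 15 -> fragment 3 completed (3 total).
Step 5: advance 7 -> fork_pos = 16 + 7 = 23. Reached multiple(s) of 5: 20 -> fragment 4 completed (4 total).
Final fork_pos = 23, so 4 fragment(s) are complete. Build each: template segment -> complement -> reverse.
Fragment 1: template[0:5] = TGCTC -> complement ACGAG -> reversed GAGCA
Fragment 2: template[5:10] = TGTCA -> complement ACAGT -> reversed TGACA
Fragment 3: template[10:15] = ATTTC -> complement TAAAG -> reversed GAAAT
Fragment 4: template[15:20] = ATGGC -> complement TACCG -> reversed GCCAT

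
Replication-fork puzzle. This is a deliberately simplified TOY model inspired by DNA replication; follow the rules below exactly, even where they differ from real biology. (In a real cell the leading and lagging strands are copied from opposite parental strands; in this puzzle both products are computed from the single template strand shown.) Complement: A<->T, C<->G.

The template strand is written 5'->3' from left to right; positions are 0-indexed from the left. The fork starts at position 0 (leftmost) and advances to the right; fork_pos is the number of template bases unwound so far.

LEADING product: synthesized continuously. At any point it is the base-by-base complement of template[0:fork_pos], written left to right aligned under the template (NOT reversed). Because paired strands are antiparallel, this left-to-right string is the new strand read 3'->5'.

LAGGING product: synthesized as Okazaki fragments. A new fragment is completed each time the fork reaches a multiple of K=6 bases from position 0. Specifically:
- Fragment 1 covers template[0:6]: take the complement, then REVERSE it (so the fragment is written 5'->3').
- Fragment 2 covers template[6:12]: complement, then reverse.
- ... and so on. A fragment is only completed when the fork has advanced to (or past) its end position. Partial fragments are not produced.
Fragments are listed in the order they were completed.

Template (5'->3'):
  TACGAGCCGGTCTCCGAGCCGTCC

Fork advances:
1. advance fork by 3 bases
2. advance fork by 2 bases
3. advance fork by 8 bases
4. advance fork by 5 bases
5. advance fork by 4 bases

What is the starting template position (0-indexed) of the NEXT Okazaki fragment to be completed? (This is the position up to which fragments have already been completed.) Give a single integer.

Step 1: advance 3 -> fork_pos = 0 + 3 = 3. Next multiple of 6 is 6 (not reached); still 0 fragment(s).
Step 2: advance 2 -> fork_pos = 3 + 2 = 5. Next multiple of 6 is 6 (not reached); still 0 fragment(s).
Step 3: advance 8 -> fork_pos = 5 + 8 = 13. Reached multiple(s) of 6: 6, 12 -> fragments 1-2 completed (2 total).
Step 4: advance 5 -> fork_pos = 13 + 5 = 18. Reached multiple(s) of 6: 18 -> fragment 3 completed (3 total).
Step 5: advance 4 -> fork_pos = 18 + 4 = 22. Next multiple of 6 is 24 (not reached); still 3 fragment(s).
3 fragment(s) completed, covering template[0:18] (3 x 6 = 18). The next fragment, fragment 4, covers template[18:24], so it starts at position 18.

Answer: 18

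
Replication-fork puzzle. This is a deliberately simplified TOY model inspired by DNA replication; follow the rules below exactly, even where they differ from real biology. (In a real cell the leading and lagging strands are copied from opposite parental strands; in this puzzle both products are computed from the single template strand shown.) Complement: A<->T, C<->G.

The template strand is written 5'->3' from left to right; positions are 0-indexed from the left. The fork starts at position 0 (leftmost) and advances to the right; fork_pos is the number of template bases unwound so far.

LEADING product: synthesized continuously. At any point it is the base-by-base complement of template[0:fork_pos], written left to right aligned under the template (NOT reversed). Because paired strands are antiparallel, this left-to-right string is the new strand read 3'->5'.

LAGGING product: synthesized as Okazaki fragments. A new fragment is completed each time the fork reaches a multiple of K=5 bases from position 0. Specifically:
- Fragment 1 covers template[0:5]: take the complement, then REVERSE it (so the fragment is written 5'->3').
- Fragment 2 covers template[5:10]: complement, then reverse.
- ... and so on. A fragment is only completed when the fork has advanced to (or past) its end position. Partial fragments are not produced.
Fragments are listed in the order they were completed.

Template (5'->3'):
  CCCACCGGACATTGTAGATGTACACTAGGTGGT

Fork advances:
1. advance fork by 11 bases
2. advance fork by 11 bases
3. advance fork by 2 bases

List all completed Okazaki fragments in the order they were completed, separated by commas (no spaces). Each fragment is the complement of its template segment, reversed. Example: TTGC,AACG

Step 1: advance 11 -> fork_pos = 0 + 11 = 11. Reached multiple(s) of 5: 5, 10 -> fragments 1-2 completed (2 total).
Step 2: advance 11 -> fork_pos = 11 + 11 = 22. Reached multiple(s) of 5: 15, 20 -> fragments 3-4 completed (4 total).
Step 3: advance 2 -> fork_pos = 22 + 2 = 24. Next multiple of 5 is 25 (not reached); still 4 fragment(s).
Final fork_pos = 24, so 4 fragment(s) are complete. Build each: template segment -> complement -> reverse.
Fragment 1: template[0:5] = CCCAC -> complement GGGTG -> reversed GTGGG
Fragment 2: template[5:10] = CGGAC -> complement GCCTG -> reversed GTCCG
Fragment 3: template[10:15] = ATTGT -> complement TAACA -> reversed ACAAT
Fragment 4: template[15:20] = AGATG -> complement TCTAC -> reversed CATCT

Answer: GTGGG,GTCCG,ACAAT,CATCT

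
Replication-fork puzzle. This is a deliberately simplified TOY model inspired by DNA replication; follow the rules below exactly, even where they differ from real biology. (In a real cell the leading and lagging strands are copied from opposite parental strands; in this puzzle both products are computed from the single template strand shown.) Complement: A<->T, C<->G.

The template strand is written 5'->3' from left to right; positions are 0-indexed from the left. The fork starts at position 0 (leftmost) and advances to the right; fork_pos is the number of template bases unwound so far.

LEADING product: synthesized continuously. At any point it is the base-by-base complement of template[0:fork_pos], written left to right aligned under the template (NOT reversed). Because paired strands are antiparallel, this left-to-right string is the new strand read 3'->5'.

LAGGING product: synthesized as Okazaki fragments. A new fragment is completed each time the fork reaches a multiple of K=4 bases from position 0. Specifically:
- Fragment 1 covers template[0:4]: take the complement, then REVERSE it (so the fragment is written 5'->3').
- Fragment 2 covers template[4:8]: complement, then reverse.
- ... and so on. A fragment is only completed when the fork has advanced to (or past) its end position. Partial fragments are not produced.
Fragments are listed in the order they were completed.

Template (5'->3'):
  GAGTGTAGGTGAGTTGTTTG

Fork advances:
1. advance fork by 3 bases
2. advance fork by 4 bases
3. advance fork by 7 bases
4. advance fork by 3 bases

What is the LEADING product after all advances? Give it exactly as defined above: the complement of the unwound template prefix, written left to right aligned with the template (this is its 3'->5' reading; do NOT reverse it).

Step 1: advance 3 -> fork_pos = 0 + 3 = 3.
Step 2: advance 4 -> fork_pos = 3 + 4 = 7.
Step 3: advance 7 -> fork_pos = 7 + 7 = 14.
Step 4: advance 3 -> fork_pos = 14 + 3 = 17.
Unwound prefix: template[0:17] = GAGTGTAGGTGAGTTGT
Complement it base by base (A<->T, C<->G), keeping left-to-right order:
  [0:5] GAGTG -> CTCAC
  [5:10] TAGGT -> ATCCA
  [10:15] GAGTT -> CTCAA
  [15:17] GT -> CA
Concatenate: CTCACATCCACTCAACA (length 17; written aligned with the template, i.e. 3'->5').

Answer: CTCACATCCACTCAACA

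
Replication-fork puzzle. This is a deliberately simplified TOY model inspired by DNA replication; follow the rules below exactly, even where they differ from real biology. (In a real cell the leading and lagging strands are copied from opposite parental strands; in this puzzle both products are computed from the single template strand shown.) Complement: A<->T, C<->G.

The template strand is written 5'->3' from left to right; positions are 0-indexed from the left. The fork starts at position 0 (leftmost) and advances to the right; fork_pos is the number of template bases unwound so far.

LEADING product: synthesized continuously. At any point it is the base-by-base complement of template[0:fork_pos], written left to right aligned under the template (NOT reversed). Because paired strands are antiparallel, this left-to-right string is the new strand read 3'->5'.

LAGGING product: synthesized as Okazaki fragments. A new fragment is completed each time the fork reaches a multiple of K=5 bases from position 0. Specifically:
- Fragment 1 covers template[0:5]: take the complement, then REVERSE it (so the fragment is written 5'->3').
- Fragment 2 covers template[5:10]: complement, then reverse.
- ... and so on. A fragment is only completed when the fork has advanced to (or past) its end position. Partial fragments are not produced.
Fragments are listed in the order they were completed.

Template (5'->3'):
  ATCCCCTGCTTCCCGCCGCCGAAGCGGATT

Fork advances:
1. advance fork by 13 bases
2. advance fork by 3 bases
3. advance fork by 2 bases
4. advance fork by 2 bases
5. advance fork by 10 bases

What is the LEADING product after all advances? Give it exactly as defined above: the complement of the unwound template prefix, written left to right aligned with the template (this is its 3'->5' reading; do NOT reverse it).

Answer: TAGGGGACGAAGGGCGGCGGCTTCGCCTAA

Derivation:
Step 1: advance 13 -> fork_pos = 0 + 13 = 13.
Step 2: advance 3 -> fork_pos = 13 + 3 = 16.
Step 3: advance 2 -> fork_pos = 16 + 2 = 18.
Step 4: advance 2 -> fork_pos = 18 + 2 = 20.
Step 5: advance 10 -> fork_pos = 20 + 10 = 30.
Unwound prefix: template[0:30] = ATCCCCTGCTTCCCGCCGCCGAAGCGGATT
Complement it base by base (A<->T, C<->G), keeping left-to-right order:
  [0:5] ATCCC -> TAGGG
  [5:10] CTGCT -> GACGA
  [10:15] TCCCG -> AGGGC
  [15:20] CCGCC -> GGCGG
  [20:25] GAAGC -> CTTCG
  [25:30] GGATT -> CCTAA
Concatenate: TAGGGGACGAAGGGCGGCGGCTTCGCCTAA (length 30; written aligned with the template, i.e. 3'->5').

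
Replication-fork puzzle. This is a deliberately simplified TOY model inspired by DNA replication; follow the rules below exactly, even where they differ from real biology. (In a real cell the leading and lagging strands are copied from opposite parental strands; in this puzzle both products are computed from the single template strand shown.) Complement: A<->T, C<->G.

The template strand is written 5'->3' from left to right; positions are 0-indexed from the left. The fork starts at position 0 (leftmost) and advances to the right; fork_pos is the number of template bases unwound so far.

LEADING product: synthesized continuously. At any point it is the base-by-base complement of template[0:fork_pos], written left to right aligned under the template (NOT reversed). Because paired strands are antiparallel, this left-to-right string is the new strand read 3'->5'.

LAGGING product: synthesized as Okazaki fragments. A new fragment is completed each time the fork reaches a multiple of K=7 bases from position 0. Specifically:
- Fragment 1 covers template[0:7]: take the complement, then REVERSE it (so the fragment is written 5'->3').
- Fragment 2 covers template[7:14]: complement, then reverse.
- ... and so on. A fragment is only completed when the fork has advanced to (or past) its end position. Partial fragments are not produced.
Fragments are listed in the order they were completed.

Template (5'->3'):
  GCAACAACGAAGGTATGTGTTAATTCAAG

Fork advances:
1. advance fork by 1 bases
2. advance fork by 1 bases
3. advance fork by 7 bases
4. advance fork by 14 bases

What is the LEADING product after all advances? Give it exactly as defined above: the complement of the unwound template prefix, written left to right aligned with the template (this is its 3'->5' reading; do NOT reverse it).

Step 1: advance 1 -> fork_pos = 0 + 1 = 1.
Step 2: advance 1 -> fork_pos = 1 + 1 = 2.
Step 3: advance 7 -> fork_pos = 2 + 7 = 9.
Step 4: advance 14 -> fork_pos = 9 + 14 = 23.
Unwound prefix: template[0:23] = GCAACAACGAAGGTATGTGTTAA
Complement it base by base (A<->T, C<->G), keeping left-to-right order:
  [0:5] GCAAC -> CGTTG
  [5:10] AACGA -> TTGCT
  [10:15] AGGTA -> TCCAT
  [15:20] TGTGT -> ACACA
  [20:23] TAA -> ATT
Concatenate: CGTTGTTGCTTCCATACACAATT (length 23; written aligned with the template, i.e. 3'->5').

Answer: CGTTGTTGCTTCCATACACAATT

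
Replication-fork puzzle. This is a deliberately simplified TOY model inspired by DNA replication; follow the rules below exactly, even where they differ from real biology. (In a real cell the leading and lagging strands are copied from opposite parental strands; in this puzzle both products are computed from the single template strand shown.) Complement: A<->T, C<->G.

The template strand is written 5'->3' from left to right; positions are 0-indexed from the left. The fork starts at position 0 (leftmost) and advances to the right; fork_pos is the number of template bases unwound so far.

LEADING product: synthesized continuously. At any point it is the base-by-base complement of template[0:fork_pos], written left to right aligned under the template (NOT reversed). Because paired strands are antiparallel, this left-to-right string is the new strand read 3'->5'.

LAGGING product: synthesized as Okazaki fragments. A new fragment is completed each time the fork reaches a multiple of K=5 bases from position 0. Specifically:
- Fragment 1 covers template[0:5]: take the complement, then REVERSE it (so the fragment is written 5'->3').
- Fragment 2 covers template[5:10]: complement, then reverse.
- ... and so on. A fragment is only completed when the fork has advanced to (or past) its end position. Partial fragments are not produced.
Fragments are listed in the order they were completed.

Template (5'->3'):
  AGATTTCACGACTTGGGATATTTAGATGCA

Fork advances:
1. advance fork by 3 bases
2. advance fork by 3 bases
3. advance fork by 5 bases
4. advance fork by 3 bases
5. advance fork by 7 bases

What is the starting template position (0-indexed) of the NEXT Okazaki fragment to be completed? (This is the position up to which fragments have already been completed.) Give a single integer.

Step 1: advance 3 -> fork_pos = 0 + 3 = 3. Next multiple of 5 is 5 (not reached); still 0 fragment(s).
Step 2: advance 3 -> fork_pos = 3 + 3 = 6. Reached multiple(s) of 5: 5 -> fragment 1 completed (1 total).
Step 3: advance 5 -> fork_pos = 6 + 5 = 11. Reached multiple(s) of 5: 10 -> fragment 2 completed (2 total).
Step 4: advance 3 -> fork_pos = 11 + 3 = 14. Next multiple of 5 is 15 (not reached); still 2 fragment(s).
Step 5: advance 7 -> fork_pos = 14 + 7 = 21. Reached multiple(s) of 5: 15, 20 -> fragments 3-4 completed (4 total).
4 fragment(s) completed, covering template[0:20] (4 x 5 = 20). The next fragment, fragment 5, covers template[20:25], so it starts at position 20.

Answer: 20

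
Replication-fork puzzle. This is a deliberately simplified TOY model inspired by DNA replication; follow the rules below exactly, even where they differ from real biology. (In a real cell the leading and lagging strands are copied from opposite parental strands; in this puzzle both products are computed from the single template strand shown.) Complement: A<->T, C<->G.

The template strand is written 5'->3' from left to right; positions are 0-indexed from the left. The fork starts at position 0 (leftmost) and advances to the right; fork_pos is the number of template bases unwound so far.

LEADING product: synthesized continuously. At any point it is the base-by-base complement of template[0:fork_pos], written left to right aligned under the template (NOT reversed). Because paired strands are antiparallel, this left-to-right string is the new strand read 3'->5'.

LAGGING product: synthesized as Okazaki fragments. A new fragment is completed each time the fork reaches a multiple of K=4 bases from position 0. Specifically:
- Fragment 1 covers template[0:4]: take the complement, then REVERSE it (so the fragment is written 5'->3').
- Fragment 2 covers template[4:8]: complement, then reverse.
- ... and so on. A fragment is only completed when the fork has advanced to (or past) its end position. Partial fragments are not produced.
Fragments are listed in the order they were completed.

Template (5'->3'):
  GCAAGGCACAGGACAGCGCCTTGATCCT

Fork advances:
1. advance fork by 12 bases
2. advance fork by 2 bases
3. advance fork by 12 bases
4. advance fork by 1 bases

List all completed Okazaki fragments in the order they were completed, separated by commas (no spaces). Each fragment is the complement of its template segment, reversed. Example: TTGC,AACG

Step 1: advance 12 -> fork_pos = 0 + 12 = 12. Reached multiple(s) of 4: 4, 8, 12 -> fragments 1-3 completed (3 total).
Step 2: advance 2 -> fork_pos = 12 + 2 = 14. Next multiple of 4 is 16 (not reached); still 3 fragment(s).
Step 3: advance 12 -> fork_pos = 14 + 12 = 26. Reached multiple(s) of 4: 16, 20, 24 -> fragments 4-6 completed (6 total).
Step 4: advance 1 -> fork_pos = 26 + 1 = 27. Next multiple of 4 is 28 (not reached); still 6 fragment(s).
Final fork_pos = 27, so 6 fragment(s) are complete. Build each: template segment -> complement -> reverse.
Fragment 1: template[0:4] = GCAA -> complement CGTT -> reversed TTGC
Fragment 2: template[4:8] = GGCA -> complement CCGT -> reversed TGCC
Fragment 3: template[8:12] = CAGG -> complement GTCC -> reversed CCTG
Fragment 4: template[12:16] = ACAG -> complement TGTC -> reversed CTGT
Fragment 5: template[16:20] = CGCC -> complement GCGG -> reversed GGCG
Fragment 6: template[20:24] = TTGA -> complement AACT -> reversed TCAA

Answer: TTGC,TGCC,CCTG,CTGT,GGCG,TCAA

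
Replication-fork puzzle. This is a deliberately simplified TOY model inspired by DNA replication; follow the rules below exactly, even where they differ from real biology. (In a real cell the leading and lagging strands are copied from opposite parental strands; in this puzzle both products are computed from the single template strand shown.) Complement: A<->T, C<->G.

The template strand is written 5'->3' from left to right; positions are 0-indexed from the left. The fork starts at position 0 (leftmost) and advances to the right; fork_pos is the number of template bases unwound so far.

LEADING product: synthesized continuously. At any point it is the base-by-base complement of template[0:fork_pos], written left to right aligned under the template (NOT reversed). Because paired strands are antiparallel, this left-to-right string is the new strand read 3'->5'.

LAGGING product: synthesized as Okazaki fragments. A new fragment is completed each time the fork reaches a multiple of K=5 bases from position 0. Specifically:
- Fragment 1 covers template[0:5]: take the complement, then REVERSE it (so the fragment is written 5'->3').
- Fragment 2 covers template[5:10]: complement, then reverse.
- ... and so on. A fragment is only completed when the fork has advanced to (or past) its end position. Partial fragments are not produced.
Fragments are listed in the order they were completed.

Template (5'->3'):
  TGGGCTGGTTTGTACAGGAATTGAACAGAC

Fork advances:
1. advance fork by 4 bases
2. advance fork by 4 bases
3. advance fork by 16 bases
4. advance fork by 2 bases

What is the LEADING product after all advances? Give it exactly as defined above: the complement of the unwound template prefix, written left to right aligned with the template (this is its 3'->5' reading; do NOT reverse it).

Answer: ACCCGACCAAACATGTCCTTAACTTG

Derivation:
Step 1: advance 4 -> fork_pos = 0 + 4 = 4.
Step 2: advance 4 -> fork_pos = 4 + 4 = 8.
Step 3: advance 16 -> fork_pos = 8 + 16 = 24.
Step 4: advance 2 -> fork_pos = 24 + 2 = 26.
Unwound prefix: template[0:26] = TGGGCTGGTTTGTACAGGAATTGAAC
Complement it base by base (A<->T, C<->G), keeping left-to-right order:
  [0:5] TGGGC -> ACCCG
  [5:10] TGGTT -> ACCAA
  [10:15] TGTAC -> ACATG
  [15:20] AGGAA -> TCCTT
  [20:25] TTGAA -> AACTT
  [25:26] C -> G
Concatenate: ACCCGACCAAACATGTCCTTAACTTG (length 26; written aligned with the template, i.e. 3'->5').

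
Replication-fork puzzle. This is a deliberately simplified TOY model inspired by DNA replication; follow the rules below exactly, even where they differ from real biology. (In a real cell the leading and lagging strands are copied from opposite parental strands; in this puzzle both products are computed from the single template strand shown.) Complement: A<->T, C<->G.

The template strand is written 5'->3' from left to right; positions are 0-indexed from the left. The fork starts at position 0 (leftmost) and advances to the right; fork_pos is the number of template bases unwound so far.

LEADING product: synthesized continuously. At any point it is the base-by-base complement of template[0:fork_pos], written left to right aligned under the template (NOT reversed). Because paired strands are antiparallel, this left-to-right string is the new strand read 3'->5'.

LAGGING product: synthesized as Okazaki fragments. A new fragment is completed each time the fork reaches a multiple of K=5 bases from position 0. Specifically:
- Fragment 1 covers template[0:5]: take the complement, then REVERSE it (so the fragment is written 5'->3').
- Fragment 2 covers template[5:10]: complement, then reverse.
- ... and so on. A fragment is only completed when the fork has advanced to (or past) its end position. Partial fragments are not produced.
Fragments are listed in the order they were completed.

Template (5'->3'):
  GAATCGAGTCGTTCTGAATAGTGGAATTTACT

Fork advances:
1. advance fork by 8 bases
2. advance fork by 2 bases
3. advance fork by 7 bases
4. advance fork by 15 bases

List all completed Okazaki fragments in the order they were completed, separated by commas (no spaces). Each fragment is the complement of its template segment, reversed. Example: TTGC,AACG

Answer: GATTC,GACTC,AGAAC,TATTC,TCCAC,TAAAT

Derivation:
Step 1: advance 8 -> fork_pos = 0 + 8 = 8. Reached multiple(s) of 5: 5 -> fragment 1 completed (1 total).
Step 2: advance 2 -> fork_pos = 8 + 2 = 10. Reached multiple(s) of 5: 10 -> fragment 2 completed (2 total).
Step 3: advance 7 -> fork_pos = 10 + 7 = 17. Reached multiple(s) of 5: 15 -> fragment 3 completed (3 total).
Step 4: advance 15 -> fork_pos = 17 + 15 = 32. Reached multiple(s) of 5: 20, 25, 30 -> fragments 4-6 completed (6 total).
Final fork_pos = 32, so 6 fragment(s) are complete. Build each: template segment -> complement -> reverse.
Fragment 1: template[0:5] = GAATC -> complement CTTAG -> reversed GATTC
Fragment 2: template[5:10] = GAGTC -> complement CTCAG -> reversed GACTC
Fragment 3: template[10:15] = GTTCT -> complement CAAGA -> reversed AGAAC
Fragment 4: template[15:20] = GAATA -> complement CTTAT -> reversed TATTC
Fragment 5: template[20:25] = GTGGA -> complement CACCT -> reversed TCCAC
Fragment 6: template[25:30] = ATTTA -> complement TAAAT -> reversed TAAAT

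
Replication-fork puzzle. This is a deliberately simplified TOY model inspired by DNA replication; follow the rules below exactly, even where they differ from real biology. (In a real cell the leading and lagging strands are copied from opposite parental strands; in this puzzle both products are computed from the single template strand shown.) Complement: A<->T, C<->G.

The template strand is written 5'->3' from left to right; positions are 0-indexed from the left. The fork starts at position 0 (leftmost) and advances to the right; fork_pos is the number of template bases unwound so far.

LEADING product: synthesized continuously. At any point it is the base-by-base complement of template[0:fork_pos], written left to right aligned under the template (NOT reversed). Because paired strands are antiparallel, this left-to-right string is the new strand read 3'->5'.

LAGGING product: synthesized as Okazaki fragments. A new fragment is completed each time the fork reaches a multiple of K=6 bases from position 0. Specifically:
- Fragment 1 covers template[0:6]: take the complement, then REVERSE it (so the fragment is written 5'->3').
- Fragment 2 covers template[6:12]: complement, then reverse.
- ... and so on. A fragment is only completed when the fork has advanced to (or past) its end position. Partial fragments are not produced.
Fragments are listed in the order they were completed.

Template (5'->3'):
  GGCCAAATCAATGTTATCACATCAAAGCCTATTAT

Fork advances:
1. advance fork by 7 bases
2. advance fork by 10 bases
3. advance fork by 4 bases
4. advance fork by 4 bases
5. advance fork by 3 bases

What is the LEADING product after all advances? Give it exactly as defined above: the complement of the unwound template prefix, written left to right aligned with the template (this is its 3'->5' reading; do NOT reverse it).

Answer: CCGGTTTAGTTACAATAGTGTAGTTTCG

Derivation:
Step 1: advance 7 -> fork_pos = 0 + 7 = 7.
Step 2: advance 10 -> fork_pos = 7 + 10 = 17.
Step 3: advance 4 -> fork_pos = 17 + 4 = 21.
Step 4: advance 4 -> fork_pos = 21 + 4 = 25.
Step 5: advance 3 -> fork_pos = 25 + 3 = 28.
Unwound prefix: template[0:28] = GGCCAAATCAATGTTATCACATCAAAGC
Complement it base by base (A<->T, C<->G), keeping left-to-right order:
  [0:5] GGCCA -> CCGGT
  [5:10] AATCA -> TTAGT
  [10:15] ATGTT -> TACAA
  [15:20] ATCAC -> TAGTG
  [20:25] ATCAA -> TAGTT
  [25:28] AGC -> TCG
Concatenate: CCGGTTTAGTTACAATAGTGTAGTTTCG (length 28; written aligned with the template, i.e. 3'->5').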